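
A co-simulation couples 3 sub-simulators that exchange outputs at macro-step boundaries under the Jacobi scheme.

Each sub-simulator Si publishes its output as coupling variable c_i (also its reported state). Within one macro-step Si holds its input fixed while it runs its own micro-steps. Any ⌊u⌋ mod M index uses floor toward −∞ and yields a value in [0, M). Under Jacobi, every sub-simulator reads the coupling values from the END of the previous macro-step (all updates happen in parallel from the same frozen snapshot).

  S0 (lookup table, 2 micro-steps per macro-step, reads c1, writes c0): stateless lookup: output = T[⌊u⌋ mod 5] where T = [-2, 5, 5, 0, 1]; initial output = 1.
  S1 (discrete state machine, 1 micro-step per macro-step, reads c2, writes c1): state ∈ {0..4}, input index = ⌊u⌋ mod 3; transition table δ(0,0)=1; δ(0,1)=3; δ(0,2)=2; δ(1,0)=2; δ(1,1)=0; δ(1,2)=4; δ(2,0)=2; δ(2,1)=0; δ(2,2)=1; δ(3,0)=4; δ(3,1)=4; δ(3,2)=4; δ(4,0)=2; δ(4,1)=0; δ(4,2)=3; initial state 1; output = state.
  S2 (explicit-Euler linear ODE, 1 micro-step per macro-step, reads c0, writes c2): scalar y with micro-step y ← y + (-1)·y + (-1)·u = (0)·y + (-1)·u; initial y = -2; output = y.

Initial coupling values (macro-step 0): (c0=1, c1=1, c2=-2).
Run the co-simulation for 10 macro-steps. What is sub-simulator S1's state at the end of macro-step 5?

macro 1: S0 reads c1=1 → after 2×micro: 5; S1 reads c2=-2 → after 1×micro: 0; S2 reads c0=1 → after 1×micro: -1 ⇒ (c0=5, c1=0, c2=-1)
macro 2: S0 reads c1=0 → after 2×micro: -2; S1 reads c2=-1 → after 1×micro: 2; S2 reads c0=5 → after 1×micro: -5 ⇒ (c0=-2, c1=2, c2=-5)
macro 3: S0 reads c1=2 → after 2×micro: 5; S1 reads c2=-5 → after 1×micro: 0; S2 reads c0=-2 → after 1×micro: 2 ⇒ (c0=5, c1=0, c2=2)
macro 4: S0 reads c1=0 → after 2×micro: -2; S1 reads c2=2 → after 1×micro: 2; S2 reads c0=5 → after 1×micro: -5 ⇒ (c0=-2, c1=2, c2=-5)
macro 5: S0 reads c1=2 → after 2×micro: 5; S1 reads c2=-5 → after 1×micro: 0; S2 reads c0=-2 → after 1×micro: 2 ⇒ (c0=5, c1=0, c2=2)
macro 6: S0 reads c1=0 → after 2×micro: -2; S1 reads c2=2 → after 1×micro: 2; S2 reads c0=5 → after 1×micro: -5 ⇒ (c0=-2, c1=2, c2=-5)
macro 7: S0 reads c1=2 → after 2×micro: 5; S1 reads c2=-5 → after 1×micro: 0; S2 reads c0=-2 → after 1×micro: 2 ⇒ (c0=5, c1=0, c2=2)
macro 8: S0 reads c1=0 → after 2×micro: -2; S1 reads c2=2 → after 1×micro: 2; S2 reads c0=5 → after 1×micro: -5 ⇒ (c0=-2, c1=2, c2=-5)
macro 9: S0 reads c1=2 → after 2×micro: 5; S1 reads c2=-5 → after 1×micro: 0; S2 reads c0=-2 → after 1×micro: 2 ⇒ (c0=5, c1=0, c2=2)
macro 10: S0 reads c1=0 → after 2×micro: -2; S1 reads c2=2 → after 1×micro: 2; S2 reads c0=5 → after 1×micro: -5 ⇒ (c0=-2, c1=2, c2=-5)

S1 state at macro-step 5 = 0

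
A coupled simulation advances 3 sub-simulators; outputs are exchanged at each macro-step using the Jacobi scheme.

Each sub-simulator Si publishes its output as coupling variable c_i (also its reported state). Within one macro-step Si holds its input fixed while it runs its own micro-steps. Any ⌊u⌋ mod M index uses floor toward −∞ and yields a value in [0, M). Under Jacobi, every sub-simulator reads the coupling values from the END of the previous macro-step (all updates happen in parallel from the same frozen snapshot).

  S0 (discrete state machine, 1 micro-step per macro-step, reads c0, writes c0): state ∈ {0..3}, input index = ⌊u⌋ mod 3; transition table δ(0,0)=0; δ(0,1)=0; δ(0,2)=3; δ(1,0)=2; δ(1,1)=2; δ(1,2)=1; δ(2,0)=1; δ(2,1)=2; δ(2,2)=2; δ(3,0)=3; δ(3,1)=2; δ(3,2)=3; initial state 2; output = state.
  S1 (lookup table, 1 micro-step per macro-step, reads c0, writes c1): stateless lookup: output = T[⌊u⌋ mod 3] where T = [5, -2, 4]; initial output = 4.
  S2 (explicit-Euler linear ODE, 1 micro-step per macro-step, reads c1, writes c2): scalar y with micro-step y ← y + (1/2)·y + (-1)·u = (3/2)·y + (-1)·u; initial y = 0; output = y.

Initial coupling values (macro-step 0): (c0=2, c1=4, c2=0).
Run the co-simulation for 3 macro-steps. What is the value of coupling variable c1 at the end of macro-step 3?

c1 at macro-step 3 = 4

macro 1: S0 reads c0=2 → after 1×micro: 2; S1 reads c0=2 → after 1×micro: 4; S2 reads c1=4 → after 1×micro: -4 ⇒ (c0=2, c1=4, c2=-4)
macro 2: S0 reads c0=2 → after 1×micro: 2; S1 reads c0=2 → after 1×micro: 4; S2 reads c1=4 → after 1×micro: -10 ⇒ (c0=2, c1=4, c2=-10)
macro 3: S0 reads c0=2 → after 1×micro: 2; S1 reads c0=2 → after 1×micro: 4; S2 reads c1=4 → after 1×micro: -19 ⇒ (c0=2, c1=4, c2=-19)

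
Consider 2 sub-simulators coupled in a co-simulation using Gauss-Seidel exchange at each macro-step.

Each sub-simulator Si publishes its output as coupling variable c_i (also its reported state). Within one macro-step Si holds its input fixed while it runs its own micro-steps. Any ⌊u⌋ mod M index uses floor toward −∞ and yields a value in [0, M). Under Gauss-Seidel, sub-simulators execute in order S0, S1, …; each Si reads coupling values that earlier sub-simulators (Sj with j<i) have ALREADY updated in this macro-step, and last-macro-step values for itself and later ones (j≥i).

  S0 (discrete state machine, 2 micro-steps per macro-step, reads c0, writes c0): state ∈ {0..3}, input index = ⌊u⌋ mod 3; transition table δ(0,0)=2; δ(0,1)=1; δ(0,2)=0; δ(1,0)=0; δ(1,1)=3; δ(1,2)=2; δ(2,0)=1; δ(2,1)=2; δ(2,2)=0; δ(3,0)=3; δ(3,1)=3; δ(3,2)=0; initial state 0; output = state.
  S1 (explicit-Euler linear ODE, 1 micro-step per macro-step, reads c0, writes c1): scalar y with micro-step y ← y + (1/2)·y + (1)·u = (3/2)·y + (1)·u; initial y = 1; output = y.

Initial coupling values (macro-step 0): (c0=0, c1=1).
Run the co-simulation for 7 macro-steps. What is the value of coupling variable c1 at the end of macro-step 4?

c1 at macro-step 4 = 363/16

macro 1: S0 reads c0=0 → after 2×micro: 1; S1 reads c0=1 → after 1×micro: 5/2 ⇒ (c0=1, c1=5/2)
macro 2: S0 reads c0=1 → after 2×micro: 3; S1 reads c0=3 → after 1×micro: 27/4 ⇒ (c0=3, c1=27/4)
macro 3: S0 reads c0=3 → after 2×micro: 3; S1 reads c0=3 → after 1×micro: 105/8 ⇒ (c0=3, c1=105/8)
macro 4: S0 reads c0=3 → after 2×micro: 3; S1 reads c0=3 → after 1×micro: 363/16 ⇒ (c0=3, c1=363/16)
macro 5: S0 reads c0=3 → after 2×micro: 3; S1 reads c0=3 → after 1×micro: 1185/32 ⇒ (c0=3, c1=1185/32)
macro 6: S0 reads c0=3 → after 2×micro: 3; S1 reads c0=3 → after 1×micro: 3747/64 ⇒ (c0=3, c1=3747/64)
macro 7: S0 reads c0=3 → after 2×micro: 3; S1 reads c0=3 → after 1×micro: 11625/128 ⇒ (c0=3, c1=11625/128)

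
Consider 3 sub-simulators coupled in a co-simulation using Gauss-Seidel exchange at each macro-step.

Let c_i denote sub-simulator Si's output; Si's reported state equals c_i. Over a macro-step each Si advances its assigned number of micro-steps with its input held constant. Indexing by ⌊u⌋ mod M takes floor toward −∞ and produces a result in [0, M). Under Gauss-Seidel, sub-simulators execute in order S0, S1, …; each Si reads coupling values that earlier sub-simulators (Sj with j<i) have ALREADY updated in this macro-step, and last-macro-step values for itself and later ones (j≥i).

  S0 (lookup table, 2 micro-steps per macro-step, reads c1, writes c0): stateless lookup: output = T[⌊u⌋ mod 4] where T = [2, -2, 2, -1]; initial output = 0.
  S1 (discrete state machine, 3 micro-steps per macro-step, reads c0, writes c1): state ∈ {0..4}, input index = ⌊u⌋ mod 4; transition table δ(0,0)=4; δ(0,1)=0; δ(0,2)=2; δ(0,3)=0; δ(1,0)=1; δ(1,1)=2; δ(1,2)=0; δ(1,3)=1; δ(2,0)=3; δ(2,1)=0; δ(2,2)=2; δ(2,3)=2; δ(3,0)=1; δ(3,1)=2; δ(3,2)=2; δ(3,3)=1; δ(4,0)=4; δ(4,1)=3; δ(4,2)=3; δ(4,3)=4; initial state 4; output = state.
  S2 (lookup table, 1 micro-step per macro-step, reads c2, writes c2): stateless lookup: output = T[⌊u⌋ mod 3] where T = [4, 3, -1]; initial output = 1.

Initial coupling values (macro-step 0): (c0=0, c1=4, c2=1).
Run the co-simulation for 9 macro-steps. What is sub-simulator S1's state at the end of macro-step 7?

S1 state at macro-step 7 = 2

macro 1: S0 reads c1=4 → after 2×micro: 2; S1 reads c0=2 → after 3×micro: 2; S2 reads c2=1 → after 1×micro: 3 ⇒ (c0=2, c1=2, c2=3)
macro 2: S0 reads c1=2 → after 2×micro: 2; S1 reads c0=2 → after 3×micro: 2; S2 reads c2=3 → after 1×micro: 4 ⇒ (c0=2, c1=2, c2=4)
macro 3: S0 reads c1=2 → after 2×micro: 2; S1 reads c0=2 → after 3×micro: 2; S2 reads c2=4 → after 1×micro: 3 ⇒ (c0=2, c1=2, c2=3)
macro 4: S0 reads c1=2 → after 2×micro: 2; S1 reads c0=2 → after 3×micro: 2; S2 reads c2=3 → after 1×micro: 4 ⇒ (c0=2, c1=2, c2=4)
macro 5: S0 reads c1=2 → after 2×micro: 2; S1 reads c0=2 → after 3×micro: 2; S2 reads c2=4 → after 1×micro: 3 ⇒ (c0=2, c1=2, c2=3)
macro 6: S0 reads c1=2 → after 2×micro: 2; S1 reads c0=2 → after 3×micro: 2; S2 reads c2=3 → after 1×micro: 4 ⇒ (c0=2, c1=2, c2=4)
macro 7: S0 reads c1=2 → after 2×micro: 2; S1 reads c0=2 → after 3×micro: 2; S2 reads c2=4 → after 1×micro: 3 ⇒ (c0=2, c1=2, c2=3)
macro 8: S0 reads c1=2 → after 2×micro: 2; S1 reads c0=2 → after 3×micro: 2; S2 reads c2=3 → after 1×micro: 4 ⇒ (c0=2, c1=2, c2=4)
macro 9: S0 reads c1=2 → after 2×micro: 2; S1 reads c0=2 → after 3×micro: 2; S2 reads c2=4 → after 1×micro: 3 ⇒ (c0=2, c1=2, c2=3)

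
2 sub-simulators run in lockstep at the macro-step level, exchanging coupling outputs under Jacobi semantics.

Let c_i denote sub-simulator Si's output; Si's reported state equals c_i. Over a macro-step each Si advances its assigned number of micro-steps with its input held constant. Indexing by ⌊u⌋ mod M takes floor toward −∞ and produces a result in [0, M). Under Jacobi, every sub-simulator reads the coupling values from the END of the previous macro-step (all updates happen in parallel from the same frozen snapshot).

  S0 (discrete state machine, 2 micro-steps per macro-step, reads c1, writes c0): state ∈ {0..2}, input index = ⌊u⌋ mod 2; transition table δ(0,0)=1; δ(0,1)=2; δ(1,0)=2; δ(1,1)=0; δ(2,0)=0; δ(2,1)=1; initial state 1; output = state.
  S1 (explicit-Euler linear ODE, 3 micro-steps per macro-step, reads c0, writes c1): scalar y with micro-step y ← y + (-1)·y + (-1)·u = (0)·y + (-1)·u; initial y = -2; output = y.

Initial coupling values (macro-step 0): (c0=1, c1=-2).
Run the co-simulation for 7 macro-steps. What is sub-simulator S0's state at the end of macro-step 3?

macro 1: S0 reads c1=-2 → after 2×micro: 0; S1 reads c0=1 → after 3×micro: -1 ⇒ (c0=0, c1=-1)
macro 2: S0 reads c1=-1 → after 2×micro: 1; S1 reads c0=0 → after 3×micro: 0 ⇒ (c0=1, c1=0)
macro 3: S0 reads c1=0 → after 2×micro: 0; S1 reads c0=1 → after 3×micro: -1 ⇒ (c0=0, c1=-1)
macro 4: S0 reads c1=-1 → after 2×micro: 1; S1 reads c0=0 → after 3×micro: 0 ⇒ (c0=1, c1=0)
macro 5: S0 reads c1=0 → after 2×micro: 0; S1 reads c0=1 → after 3×micro: -1 ⇒ (c0=0, c1=-1)
macro 6: S0 reads c1=-1 → after 2×micro: 1; S1 reads c0=0 → after 3×micro: 0 ⇒ (c0=1, c1=0)
macro 7: S0 reads c1=0 → after 2×micro: 0; S1 reads c0=1 → after 3×micro: -1 ⇒ (c0=0, c1=-1)

S0 state at macro-step 3 = 0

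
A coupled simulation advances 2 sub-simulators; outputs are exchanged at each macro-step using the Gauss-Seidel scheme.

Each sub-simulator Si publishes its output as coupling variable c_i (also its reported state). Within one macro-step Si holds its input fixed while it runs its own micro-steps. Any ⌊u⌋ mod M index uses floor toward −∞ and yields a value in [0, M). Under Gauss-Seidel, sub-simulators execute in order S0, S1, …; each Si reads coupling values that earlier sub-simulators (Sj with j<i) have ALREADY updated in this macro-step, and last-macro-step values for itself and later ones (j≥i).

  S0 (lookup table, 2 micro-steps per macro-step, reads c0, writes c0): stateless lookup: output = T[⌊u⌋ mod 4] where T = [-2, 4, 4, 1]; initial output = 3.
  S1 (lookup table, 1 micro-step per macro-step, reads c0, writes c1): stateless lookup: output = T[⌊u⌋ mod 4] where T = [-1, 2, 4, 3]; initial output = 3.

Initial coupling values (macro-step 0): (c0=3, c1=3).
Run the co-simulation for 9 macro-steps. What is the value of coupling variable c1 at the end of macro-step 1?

macro 1: S0 reads c0=3 → after 2×micro: 1; S1 reads c0=1 → after 1×micro: 2 ⇒ (c0=1, c1=2)
macro 2: S0 reads c0=1 → after 2×micro: 4; S1 reads c0=4 → after 1×micro: -1 ⇒ (c0=4, c1=-1)
macro 3: S0 reads c0=4 → after 2×micro: -2; S1 reads c0=-2 → after 1×micro: 4 ⇒ (c0=-2, c1=4)
macro 4: S0 reads c0=-2 → after 2×micro: 4; S1 reads c0=4 → after 1×micro: -1 ⇒ (c0=4, c1=-1)
macro 5: S0 reads c0=4 → after 2×micro: -2; S1 reads c0=-2 → after 1×micro: 4 ⇒ (c0=-2, c1=4)
macro 6: S0 reads c0=-2 → after 2×micro: 4; S1 reads c0=4 → after 1×micro: -1 ⇒ (c0=4, c1=-1)
macro 7: S0 reads c0=4 → after 2×micro: -2; S1 reads c0=-2 → after 1×micro: 4 ⇒ (c0=-2, c1=4)
macro 8: S0 reads c0=-2 → after 2×micro: 4; S1 reads c0=4 → after 1×micro: -1 ⇒ (c0=4, c1=-1)
macro 9: S0 reads c0=4 → after 2×micro: -2; S1 reads c0=-2 → after 1×micro: 4 ⇒ (c0=-2, c1=4)

c1 at macro-step 1 = 2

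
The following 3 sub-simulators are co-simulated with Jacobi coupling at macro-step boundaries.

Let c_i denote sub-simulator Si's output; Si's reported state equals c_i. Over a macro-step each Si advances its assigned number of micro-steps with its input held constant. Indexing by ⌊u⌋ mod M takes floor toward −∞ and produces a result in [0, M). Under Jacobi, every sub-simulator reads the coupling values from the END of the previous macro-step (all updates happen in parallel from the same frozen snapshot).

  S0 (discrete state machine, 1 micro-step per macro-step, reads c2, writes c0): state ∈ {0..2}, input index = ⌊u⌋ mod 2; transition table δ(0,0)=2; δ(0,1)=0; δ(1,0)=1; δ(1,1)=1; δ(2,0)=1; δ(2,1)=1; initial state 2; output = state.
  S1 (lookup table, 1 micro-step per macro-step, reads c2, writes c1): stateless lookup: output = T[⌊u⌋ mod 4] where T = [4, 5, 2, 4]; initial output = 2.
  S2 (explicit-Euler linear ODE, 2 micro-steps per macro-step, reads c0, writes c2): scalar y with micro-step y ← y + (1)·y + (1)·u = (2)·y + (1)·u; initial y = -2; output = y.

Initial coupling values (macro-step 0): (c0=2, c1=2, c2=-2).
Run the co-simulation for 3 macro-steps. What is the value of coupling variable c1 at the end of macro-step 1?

macro 1: S0 reads c2=-2 → after 1×micro: 1; S1 reads c2=-2 → after 1×micro: 2; S2 reads c0=2 → after 2×micro: -2 ⇒ (c0=1, c1=2, c2=-2)
macro 2: S0 reads c2=-2 → after 1×micro: 1; S1 reads c2=-2 → after 1×micro: 2; S2 reads c0=1 → after 2×micro: -5 ⇒ (c0=1, c1=2, c2=-5)
macro 3: S0 reads c2=-5 → after 1×micro: 1; S1 reads c2=-5 → after 1×micro: 4; S2 reads c0=1 → after 2×micro: -17 ⇒ (c0=1, c1=4, c2=-17)

c1 at macro-step 1 = 2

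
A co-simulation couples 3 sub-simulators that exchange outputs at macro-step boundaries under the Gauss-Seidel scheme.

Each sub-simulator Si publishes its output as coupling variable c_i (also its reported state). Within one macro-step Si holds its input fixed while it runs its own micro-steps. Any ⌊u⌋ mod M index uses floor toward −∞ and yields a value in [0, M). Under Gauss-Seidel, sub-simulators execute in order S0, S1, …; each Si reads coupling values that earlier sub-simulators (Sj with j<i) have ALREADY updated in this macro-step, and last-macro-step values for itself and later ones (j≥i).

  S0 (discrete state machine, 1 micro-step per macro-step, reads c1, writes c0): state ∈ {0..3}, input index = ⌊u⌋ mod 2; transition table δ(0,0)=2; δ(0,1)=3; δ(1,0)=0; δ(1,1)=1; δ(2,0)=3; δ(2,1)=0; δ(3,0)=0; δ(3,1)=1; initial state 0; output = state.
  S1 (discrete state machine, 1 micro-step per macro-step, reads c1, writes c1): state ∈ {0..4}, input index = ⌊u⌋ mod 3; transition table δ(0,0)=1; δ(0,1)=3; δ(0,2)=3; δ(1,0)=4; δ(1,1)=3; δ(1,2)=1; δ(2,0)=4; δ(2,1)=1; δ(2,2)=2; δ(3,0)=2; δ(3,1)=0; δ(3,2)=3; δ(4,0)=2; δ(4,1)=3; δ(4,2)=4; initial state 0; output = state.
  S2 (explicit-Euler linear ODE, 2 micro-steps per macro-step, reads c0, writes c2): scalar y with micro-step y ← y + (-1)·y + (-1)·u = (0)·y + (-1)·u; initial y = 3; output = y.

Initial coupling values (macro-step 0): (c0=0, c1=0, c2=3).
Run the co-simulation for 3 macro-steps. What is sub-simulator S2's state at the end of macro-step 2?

macro 1: S0 reads c1=0 → after 1×micro: 2; S1 reads c1=0 → after 1×micro: 1; S2 reads c0=2 → after 2×micro: -2 ⇒ (c0=2, c1=1, c2=-2)
macro 2: S0 reads c1=1 → after 1×micro: 0; S1 reads c1=1 → after 1×micro: 3; S2 reads c0=0 → after 2×micro: 0 ⇒ (c0=0, c1=3, c2=0)
macro 3: S0 reads c1=3 → after 1×micro: 3; S1 reads c1=3 → after 1×micro: 2; S2 reads c0=3 → after 2×micro: -3 ⇒ (c0=3, c1=2, c2=-3)

S2 state at macro-step 2 = 0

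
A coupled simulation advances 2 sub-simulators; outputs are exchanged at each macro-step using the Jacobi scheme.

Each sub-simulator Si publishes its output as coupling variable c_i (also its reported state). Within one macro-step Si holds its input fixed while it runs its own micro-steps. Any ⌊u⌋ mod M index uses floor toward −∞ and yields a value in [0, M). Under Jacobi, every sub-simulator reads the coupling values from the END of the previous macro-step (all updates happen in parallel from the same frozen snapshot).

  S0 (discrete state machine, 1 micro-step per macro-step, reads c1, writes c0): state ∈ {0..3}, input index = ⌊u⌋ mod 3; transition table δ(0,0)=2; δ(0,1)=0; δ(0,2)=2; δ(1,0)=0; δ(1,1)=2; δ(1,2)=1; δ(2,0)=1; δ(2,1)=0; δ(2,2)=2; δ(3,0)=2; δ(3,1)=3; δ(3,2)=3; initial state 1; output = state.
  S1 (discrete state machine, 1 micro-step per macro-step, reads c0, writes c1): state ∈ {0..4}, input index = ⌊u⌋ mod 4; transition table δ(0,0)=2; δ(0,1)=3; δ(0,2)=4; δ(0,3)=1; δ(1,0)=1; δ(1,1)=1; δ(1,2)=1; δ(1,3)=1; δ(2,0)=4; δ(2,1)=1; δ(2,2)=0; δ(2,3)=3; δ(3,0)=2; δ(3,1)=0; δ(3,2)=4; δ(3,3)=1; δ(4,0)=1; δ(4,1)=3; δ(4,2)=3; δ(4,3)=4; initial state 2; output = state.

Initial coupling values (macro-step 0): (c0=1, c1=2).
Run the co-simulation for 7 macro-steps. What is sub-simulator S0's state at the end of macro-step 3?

S0 state at macro-step 3 = 0

macro 1: S0 reads c1=2 → after 1×micro: 1; S1 reads c0=1 → after 1×micro: 1 ⇒ (c0=1, c1=1)
macro 2: S0 reads c1=1 → after 1×micro: 2; S1 reads c0=1 → after 1×micro: 1 ⇒ (c0=2, c1=1)
macro 3: S0 reads c1=1 → after 1×micro: 0; S1 reads c0=2 → after 1×micro: 1 ⇒ (c0=0, c1=1)
macro 4: S0 reads c1=1 → after 1×micro: 0; S1 reads c0=0 → after 1×micro: 1 ⇒ (c0=0, c1=1)
macro 5: S0 reads c1=1 → after 1×micro: 0; S1 reads c0=0 → after 1×micro: 1 ⇒ (c0=0, c1=1)
macro 6: S0 reads c1=1 → after 1×micro: 0; S1 reads c0=0 → after 1×micro: 1 ⇒ (c0=0, c1=1)
macro 7: S0 reads c1=1 → after 1×micro: 0; S1 reads c0=0 → after 1×micro: 1 ⇒ (c0=0, c1=1)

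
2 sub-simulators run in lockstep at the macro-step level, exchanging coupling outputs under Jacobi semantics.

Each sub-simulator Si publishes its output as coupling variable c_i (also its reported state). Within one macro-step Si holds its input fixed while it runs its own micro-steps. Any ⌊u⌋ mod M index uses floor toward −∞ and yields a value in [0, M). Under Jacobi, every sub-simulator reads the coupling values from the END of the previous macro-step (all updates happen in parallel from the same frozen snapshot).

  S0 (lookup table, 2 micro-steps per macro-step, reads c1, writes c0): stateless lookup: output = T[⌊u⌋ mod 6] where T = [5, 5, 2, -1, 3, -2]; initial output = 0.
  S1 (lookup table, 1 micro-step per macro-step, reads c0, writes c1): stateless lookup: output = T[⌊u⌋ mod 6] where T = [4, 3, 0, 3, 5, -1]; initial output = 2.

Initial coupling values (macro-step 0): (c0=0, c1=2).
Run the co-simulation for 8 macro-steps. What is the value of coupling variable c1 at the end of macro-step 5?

macro 1: S0 reads c1=2 → after 2×micro: 2; S1 reads c0=0 → after 1×micro: 4 ⇒ (c0=2, c1=4)
macro 2: S0 reads c1=4 → after 2×micro: 3; S1 reads c0=2 → after 1×micro: 0 ⇒ (c0=3, c1=0)
macro 3: S0 reads c1=0 → after 2×micro: 5; S1 reads c0=3 → after 1×micro: 3 ⇒ (c0=5, c1=3)
macro 4: S0 reads c1=3 → after 2×micro: -1; S1 reads c0=5 → after 1×micro: -1 ⇒ (c0=-1, c1=-1)
macro 5: S0 reads c1=-1 → after 2×micro: -2; S1 reads c0=-1 → after 1×micro: -1 ⇒ (c0=-2, c1=-1)
macro 6: S0 reads c1=-1 → after 2×micro: -2; S1 reads c0=-2 → after 1×micro: 5 ⇒ (c0=-2, c1=5)
macro 7: S0 reads c1=5 → after 2×micro: -2; S1 reads c0=-2 → after 1×micro: 5 ⇒ (c0=-2, c1=5)
macro 8: S0 reads c1=5 → after 2×micro: -2; S1 reads c0=-2 → after 1×micro: 5 ⇒ (c0=-2, c1=5)

c1 at macro-step 5 = -1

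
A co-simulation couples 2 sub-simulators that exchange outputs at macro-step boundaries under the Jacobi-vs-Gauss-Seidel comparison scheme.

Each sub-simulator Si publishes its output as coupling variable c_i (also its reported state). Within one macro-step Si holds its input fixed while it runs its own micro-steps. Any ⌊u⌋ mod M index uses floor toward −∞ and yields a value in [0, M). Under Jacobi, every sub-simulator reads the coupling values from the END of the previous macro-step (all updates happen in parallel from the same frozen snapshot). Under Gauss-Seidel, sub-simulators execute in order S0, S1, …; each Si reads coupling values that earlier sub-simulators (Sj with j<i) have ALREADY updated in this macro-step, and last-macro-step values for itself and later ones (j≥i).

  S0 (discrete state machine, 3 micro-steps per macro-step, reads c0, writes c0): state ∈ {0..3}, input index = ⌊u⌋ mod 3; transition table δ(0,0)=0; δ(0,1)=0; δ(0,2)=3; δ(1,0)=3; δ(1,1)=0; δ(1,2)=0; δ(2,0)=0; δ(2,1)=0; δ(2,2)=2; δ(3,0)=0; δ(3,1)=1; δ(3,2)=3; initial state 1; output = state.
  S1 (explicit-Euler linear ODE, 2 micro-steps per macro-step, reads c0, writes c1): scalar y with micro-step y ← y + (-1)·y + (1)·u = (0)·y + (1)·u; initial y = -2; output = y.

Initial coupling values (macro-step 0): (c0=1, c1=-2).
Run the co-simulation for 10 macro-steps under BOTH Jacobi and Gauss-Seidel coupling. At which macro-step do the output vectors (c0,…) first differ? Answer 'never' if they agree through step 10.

first divergence at macro-step: 1

[Jacobi] macro 1: S0 reads c0=1 → after 3×micro: 0; S1 reads c0=1 → after 2×micro: 1 ⇒ (c0=0, c1=1)
[Jacobi] macro 2: S0 reads c0=0 → after 3×micro: 0; S1 reads c0=0 → after 2×micro: 0 ⇒ (c0=0, c1=0)
[Jacobi] macro 3: S0 reads c0=0 → after 3×micro: 0; S1 reads c0=0 → after 2×micro: 0 ⇒ (c0=0, c1=0)
[Jacobi] macro 4: S0 reads c0=0 → after 3×micro: 0; S1 reads c0=0 → after 2×micro: 0 ⇒ (c0=0, c1=0)
[Jacobi] macro 5: S0 reads c0=0 → after 3×micro: 0; S1 reads c0=0 → after 2×micro: 0 ⇒ (c0=0, c1=0)
[Jacobi] macro 6: S0 reads c0=0 → after 3×micro: 0; S1 reads c0=0 → after 2×micro: 0 ⇒ (c0=0, c1=0)
[Jacobi] macro 7: S0 reads c0=0 → after 3×micro: 0; S1 reads c0=0 → after 2×micro: 0 ⇒ (c0=0, c1=0)
[Jacobi] macro 8: S0 reads c0=0 → after 3×micro: 0; S1 reads c0=0 → after 2×micro: 0 ⇒ (c0=0, c1=0)
[Jacobi] macro 9: S0 reads c0=0 → after 3×micro: 0; S1 reads c0=0 → after 2×micro: 0 ⇒ (c0=0, c1=0)
[Jacobi] macro 10: S0 reads c0=0 → after 3×micro: 0; S1 reads c0=0 → after 2×micro: 0 ⇒ (c0=0, c1=0)
[Gauss-Seidel] macro 1: S0 reads c0=1 → after 3×micro: 0; S1 reads c0=0 → after 2×micro: 0 ⇒ (c0=0, c1=0)
[Gauss-Seidel] macro 2: S0 reads c0=0 → after 3×micro: 0; S1 reads c0=0 → after 2×micro: 0 ⇒ (c0=0, c1=0)
[Gauss-Seidel] macro 3: S0 reads c0=0 → after 3×micro: 0; S1 reads c0=0 → after 2×micro: 0 ⇒ (c0=0, c1=0)
[Gauss-Seidel] macro 4: S0 reads c0=0 → after 3×micro: 0; S1 reads c0=0 → after 2×micro: 0 ⇒ (c0=0, c1=0)
[Gauss-Seidel] macro 5: S0 reads c0=0 → after 3×micro: 0; S1 reads c0=0 → after 2×micro: 0 ⇒ (c0=0, c1=0)
[Gauss-Seidel] macro 6: S0 reads c0=0 → after 3×micro: 0; S1 reads c0=0 → after 2×micro: 0 ⇒ (c0=0, c1=0)
[Gauss-Seidel] macro 7: S0 reads c0=0 → after 3×micro: 0; S1 reads c0=0 → after 2×micro: 0 ⇒ (c0=0, c1=0)
[Gauss-Seidel] macro 8: S0 reads c0=0 → after 3×micro: 0; S1 reads c0=0 → after 2×micro: 0 ⇒ (c0=0, c1=0)
[Gauss-Seidel] macro 9: S0 reads c0=0 → after 3×micro: 0; S1 reads c0=0 → after 2×micro: 0 ⇒ (c0=0, c1=0)
[Gauss-Seidel] macro 10: S0 reads c0=0 → after 3×micro: 0; S1 reads c0=0 → after 2×micro: 0 ⇒ (c0=0, c1=0)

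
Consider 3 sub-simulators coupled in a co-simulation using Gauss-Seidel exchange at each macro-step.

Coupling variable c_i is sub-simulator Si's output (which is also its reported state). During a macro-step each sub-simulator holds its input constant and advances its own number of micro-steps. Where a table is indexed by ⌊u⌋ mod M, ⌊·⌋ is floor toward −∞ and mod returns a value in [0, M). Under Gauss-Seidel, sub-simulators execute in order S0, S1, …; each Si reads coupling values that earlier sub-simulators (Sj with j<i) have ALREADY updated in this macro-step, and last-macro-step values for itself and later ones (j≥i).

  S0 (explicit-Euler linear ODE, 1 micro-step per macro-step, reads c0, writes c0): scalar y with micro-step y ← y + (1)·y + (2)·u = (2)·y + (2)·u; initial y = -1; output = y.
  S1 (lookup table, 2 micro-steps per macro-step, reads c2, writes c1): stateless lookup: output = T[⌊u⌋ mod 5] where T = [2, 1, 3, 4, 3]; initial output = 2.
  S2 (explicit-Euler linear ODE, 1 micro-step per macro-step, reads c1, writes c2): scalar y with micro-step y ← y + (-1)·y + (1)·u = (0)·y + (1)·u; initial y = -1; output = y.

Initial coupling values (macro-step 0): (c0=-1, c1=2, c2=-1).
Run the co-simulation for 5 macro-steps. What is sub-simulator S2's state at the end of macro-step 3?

S2 state at macro-step 3 = 3

macro 1: S0 reads c0=-1 → after 1×micro: -4; S1 reads c2=-1 → after 2×micro: 3; S2 reads c1=3 → after 1×micro: 3 ⇒ (c0=-4, c1=3, c2=3)
macro 2: S0 reads c0=-4 → after 1×micro: -16; S1 reads c2=3 → after 2×micro: 4; S2 reads c1=4 → after 1×micro: 4 ⇒ (c0=-16, c1=4, c2=4)
macro 3: S0 reads c0=-16 → after 1×micro: -64; S1 reads c2=4 → after 2×micro: 3; S2 reads c1=3 → after 1×micro: 3 ⇒ (c0=-64, c1=3, c2=3)
macro 4: S0 reads c0=-64 → after 1×micro: -256; S1 reads c2=3 → after 2×micro: 4; S2 reads c1=4 → after 1×micro: 4 ⇒ (c0=-256, c1=4, c2=4)
macro 5: S0 reads c0=-256 → after 1×micro: -1024; S1 reads c2=4 → after 2×micro: 3; S2 reads c1=3 → after 1×micro: 3 ⇒ (c0=-1024, c1=3, c2=3)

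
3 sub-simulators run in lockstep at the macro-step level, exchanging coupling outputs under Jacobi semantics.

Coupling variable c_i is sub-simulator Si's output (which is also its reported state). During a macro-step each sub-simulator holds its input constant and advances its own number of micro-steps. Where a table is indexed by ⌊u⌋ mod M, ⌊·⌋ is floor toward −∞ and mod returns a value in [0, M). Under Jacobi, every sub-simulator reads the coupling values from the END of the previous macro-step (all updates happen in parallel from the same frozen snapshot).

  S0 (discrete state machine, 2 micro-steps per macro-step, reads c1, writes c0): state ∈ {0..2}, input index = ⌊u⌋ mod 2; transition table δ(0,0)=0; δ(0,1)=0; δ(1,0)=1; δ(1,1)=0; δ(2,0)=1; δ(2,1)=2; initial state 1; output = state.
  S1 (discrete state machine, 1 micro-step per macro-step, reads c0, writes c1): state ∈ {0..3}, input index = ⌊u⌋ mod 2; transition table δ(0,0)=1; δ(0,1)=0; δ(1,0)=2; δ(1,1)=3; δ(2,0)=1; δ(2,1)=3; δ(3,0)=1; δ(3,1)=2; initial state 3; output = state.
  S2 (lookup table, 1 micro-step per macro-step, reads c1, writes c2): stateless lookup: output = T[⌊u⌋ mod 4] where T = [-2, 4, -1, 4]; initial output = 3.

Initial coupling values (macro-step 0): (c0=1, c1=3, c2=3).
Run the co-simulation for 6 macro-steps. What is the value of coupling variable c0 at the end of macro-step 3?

macro 1: S0 reads c1=3 → after 2×micro: 0; S1 reads c0=1 → after 1×micro: 2; S2 reads c1=3 → after 1×micro: 4 ⇒ (c0=0, c1=2, c2=4)
macro 2: S0 reads c1=2 → after 2×micro: 0; S1 reads c0=0 → after 1×micro: 1; S2 reads c1=2 → after 1×micro: -1 ⇒ (c0=0, c1=1, c2=-1)
macro 3: S0 reads c1=1 → after 2×micro: 0; S1 reads c0=0 → after 1×micro: 2; S2 reads c1=1 → after 1×micro: 4 ⇒ (c0=0, c1=2, c2=4)
macro 4: S0 reads c1=2 → after 2×micro: 0; S1 reads c0=0 → after 1×micro: 1; S2 reads c1=2 → after 1×micro: -1 ⇒ (c0=0, c1=1, c2=-1)
macro 5: S0 reads c1=1 → after 2×micro: 0; S1 reads c0=0 → after 1×micro: 2; S2 reads c1=1 → after 1×micro: 4 ⇒ (c0=0, c1=2, c2=4)
macro 6: S0 reads c1=2 → after 2×micro: 0; S1 reads c0=0 → after 1×micro: 1; S2 reads c1=2 → after 1×micro: -1 ⇒ (c0=0, c1=1, c2=-1)

c0 at macro-step 3 = 0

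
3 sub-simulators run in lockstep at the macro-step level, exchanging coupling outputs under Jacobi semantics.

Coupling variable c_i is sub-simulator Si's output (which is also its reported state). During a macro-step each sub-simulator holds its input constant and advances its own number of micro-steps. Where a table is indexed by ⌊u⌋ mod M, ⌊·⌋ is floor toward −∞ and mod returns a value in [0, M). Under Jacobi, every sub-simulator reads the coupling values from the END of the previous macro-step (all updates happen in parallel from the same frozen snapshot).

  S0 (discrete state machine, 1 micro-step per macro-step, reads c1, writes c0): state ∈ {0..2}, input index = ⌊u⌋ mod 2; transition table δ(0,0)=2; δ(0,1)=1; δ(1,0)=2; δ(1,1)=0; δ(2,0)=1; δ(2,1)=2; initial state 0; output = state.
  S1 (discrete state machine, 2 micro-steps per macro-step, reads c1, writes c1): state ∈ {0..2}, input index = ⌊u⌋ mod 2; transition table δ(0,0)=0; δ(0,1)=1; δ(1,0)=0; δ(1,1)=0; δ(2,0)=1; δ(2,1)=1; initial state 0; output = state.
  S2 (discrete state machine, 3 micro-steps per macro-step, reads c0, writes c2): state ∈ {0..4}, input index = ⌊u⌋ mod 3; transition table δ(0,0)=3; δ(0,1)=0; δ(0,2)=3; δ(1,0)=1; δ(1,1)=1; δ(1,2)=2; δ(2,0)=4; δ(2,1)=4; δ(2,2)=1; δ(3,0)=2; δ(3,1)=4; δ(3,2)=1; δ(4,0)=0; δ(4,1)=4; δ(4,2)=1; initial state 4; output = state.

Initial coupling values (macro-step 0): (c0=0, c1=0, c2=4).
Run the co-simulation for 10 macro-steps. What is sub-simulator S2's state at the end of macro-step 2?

S2 state at macro-step 2 = 1

macro 1: S0 reads c1=0 → after 1×micro: 2; S1 reads c1=0 → after 2×micro: 0; S2 reads c0=0 → after 3×micro: 2 ⇒ (c0=2, c1=0, c2=2)
macro 2: S0 reads c1=0 → after 1×micro: 1; S1 reads c1=0 → after 2×micro: 0; S2 reads c0=2 → after 3×micro: 1 ⇒ (c0=1, c1=0, c2=1)
macro 3: S0 reads c1=0 → after 1×micro: 2; S1 reads c1=0 → after 2×micro: 0; S2 reads c0=1 → after 3×micro: 1 ⇒ (c0=2, c1=0, c2=1)
macro 4: S0 reads c1=0 → after 1×micro: 1; S1 reads c1=0 → after 2×micro: 0; S2 reads c0=2 → after 3×micro: 2 ⇒ (c0=1, c1=0, c2=2)
macro 5: S0 reads c1=0 → after 1×micro: 2; S1 reads c1=0 → after 2×micro: 0; S2 reads c0=1 → after 3×micro: 4 ⇒ (c0=2, c1=0, c2=4)
macro 6: S0 reads c1=0 → after 1×micro: 1; S1 reads c1=0 → after 2×micro: 0; S2 reads c0=2 → after 3×micro: 1 ⇒ (c0=1, c1=0, c2=1)
macro 7: S0 reads c1=0 → after 1×micro: 2; S1 reads c1=0 → after 2×micro: 0; S2 reads c0=1 → after 3×micro: 1 ⇒ (c0=2, c1=0, c2=1)
macro 8: S0 reads c1=0 → after 1×micro: 1; S1 reads c1=0 → after 2×micro: 0; S2 reads c0=2 → after 3×micro: 2 ⇒ (c0=1, c1=0, c2=2)
macro 9: S0 reads c1=0 → after 1×micro: 2; S1 reads c1=0 → after 2×micro: 0; S2 reads c0=1 → after 3×micro: 4 ⇒ (c0=2, c1=0, c2=4)
macro 10: S0 reads c1=0 → after 1×micro: 1; S1 reads c1=0 → after 2×micro: 0; S2 reads c0=2 → after 3×micro: 1 ⇒ (c0=1, c1=0, c2=1)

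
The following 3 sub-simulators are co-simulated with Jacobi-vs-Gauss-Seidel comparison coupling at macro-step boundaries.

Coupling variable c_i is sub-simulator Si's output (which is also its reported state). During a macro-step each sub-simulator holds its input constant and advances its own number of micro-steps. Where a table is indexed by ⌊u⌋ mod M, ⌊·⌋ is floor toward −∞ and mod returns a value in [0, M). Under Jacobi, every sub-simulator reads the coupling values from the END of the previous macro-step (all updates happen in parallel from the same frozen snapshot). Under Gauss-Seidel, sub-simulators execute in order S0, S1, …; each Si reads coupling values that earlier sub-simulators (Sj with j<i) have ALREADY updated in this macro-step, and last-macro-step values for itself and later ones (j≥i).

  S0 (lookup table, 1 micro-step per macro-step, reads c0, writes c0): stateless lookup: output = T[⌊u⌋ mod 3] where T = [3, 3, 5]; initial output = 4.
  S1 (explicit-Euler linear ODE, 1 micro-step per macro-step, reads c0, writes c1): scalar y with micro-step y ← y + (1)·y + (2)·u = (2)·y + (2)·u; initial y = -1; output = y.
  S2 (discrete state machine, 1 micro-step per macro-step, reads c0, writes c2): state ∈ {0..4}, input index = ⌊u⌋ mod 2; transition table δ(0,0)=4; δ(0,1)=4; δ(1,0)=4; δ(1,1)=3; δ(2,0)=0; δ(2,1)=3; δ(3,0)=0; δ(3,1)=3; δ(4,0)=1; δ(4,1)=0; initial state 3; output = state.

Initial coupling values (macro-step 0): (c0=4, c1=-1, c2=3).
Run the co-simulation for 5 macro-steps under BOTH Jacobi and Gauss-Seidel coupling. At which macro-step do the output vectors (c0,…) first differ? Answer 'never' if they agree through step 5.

first divergence at macro-step: 1

[Jacobi] macro 1: S0 reads c0=4 → after 1×micro: 3; S1 reads c0=4 → after 1×micro: 6; S2 reads c0=4 → after 1×micro: 0 ⇒ (c0=3, c1=6, c2=0)
[Jacobi] macro 2: S0 reads c0=3 → after 1×micro: 3; S1 reads c0=3 → after 1×micro: 18; S2 reads c0=3 → after 1×micro: 4 ⇒ (c0=3, c1=18, c2=4)
[Jacobi] macro 3: S0 reads c0=3 → after 1×micro: 3; S1 reads c0=3 → after 1×micro: 42; S2 reads c0=3 → after 1×micro: 0 ⇒ (c0=3, c1=42, c2=0)
[Jacobi] macro 4: S0 reads c0=3 → after 1×micro: 3; S1 reads c0=3 → after 1×micro: 90; S2 reads c0=3 → after 1×micro: 4 ⇒ (c0=3, c1=90, c2=4)
[Jacobi] macro 5: S0 reads c0=3 → after 1×micro: 3; S1 reads c0=3 → after 1×micro: 186; S2 reads c0=3 → after 1×micro: 0 ⇒ (c0=3, c1=186, c2=0)
[Gauss-Seidel] macro 1: S0 reads c0=4 → after 1×micro: 3; S1 reads c0=3 → after 1×micro: 4; S2 reads c0=3 → after 1×micro: 3 ⇒ (c0=3, c1=4, c2=3)
[Gauss-Seidel] macro 2: S0 reads c0=3 → after 1×micro: 3; S1 reads c0=3 → after 1×micro: 14; S2 reads c0=3 → after 1×micro: 3 ⇒ (c0=3, c1=14, c2=3)
[Gauss-Seidel] macro 3: S0 reads c0=3 → after 1×micro: 3; S1 reads c0=3 → after 1×micro: 34; S2 reads c0=3 → after 1×micro: 3 ⇒ (c0=3, c1=34, c2=3)
[Gauss-Seidel] macro 4: S0 reads c0=3 → after 1×micro: 3; S1 reads c0=3 → after 1×micro: 74; S2 reads c0=3 → after 1×micro: 3 ⇒ (c0=3, c1=74, c2=3)
[Gauss-Seidel] macro 5: S0 reads c0=3 → after 1×micro: 3; S1 reads c0=3 → after 1×micro: 154; S2 reads c0=3 → after 1×micro: 3 ⇒ (c0=3, c1=154, c2=3)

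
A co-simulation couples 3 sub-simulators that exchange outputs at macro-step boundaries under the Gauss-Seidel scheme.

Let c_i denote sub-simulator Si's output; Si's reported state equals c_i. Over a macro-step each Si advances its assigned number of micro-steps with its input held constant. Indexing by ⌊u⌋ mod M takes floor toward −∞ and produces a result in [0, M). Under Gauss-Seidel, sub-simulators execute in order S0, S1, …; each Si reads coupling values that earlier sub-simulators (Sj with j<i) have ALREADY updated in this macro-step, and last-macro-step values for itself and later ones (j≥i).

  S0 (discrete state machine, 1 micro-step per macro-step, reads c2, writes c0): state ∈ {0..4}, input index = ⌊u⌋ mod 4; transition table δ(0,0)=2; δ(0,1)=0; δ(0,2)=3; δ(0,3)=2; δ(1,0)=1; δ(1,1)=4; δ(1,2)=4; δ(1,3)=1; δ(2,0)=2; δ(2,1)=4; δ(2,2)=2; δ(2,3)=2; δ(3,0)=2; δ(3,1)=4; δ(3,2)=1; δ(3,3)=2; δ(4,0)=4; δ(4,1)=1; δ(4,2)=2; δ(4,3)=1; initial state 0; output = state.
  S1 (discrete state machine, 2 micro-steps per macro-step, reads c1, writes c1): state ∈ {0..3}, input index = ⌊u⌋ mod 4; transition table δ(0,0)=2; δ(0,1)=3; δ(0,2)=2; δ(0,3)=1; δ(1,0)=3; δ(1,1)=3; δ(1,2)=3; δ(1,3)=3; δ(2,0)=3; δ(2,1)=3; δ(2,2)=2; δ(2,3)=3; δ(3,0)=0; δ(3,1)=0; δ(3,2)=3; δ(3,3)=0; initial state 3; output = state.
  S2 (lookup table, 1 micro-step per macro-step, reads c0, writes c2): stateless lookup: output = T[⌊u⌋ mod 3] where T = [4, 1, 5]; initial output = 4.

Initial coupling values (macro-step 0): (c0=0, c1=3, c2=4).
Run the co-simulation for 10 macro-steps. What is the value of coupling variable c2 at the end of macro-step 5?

c2 at macro-step 5 = 1

macro 1: S0 reads c2=4 → after 1×micro: 2; S1 reads c1=3 → after 2×micro: 1; S2 reads c0=2 → after 1×micro: 5 ⇒ (c0=2, c1=1, c2=5)
macro 2: S0 reads c2=5 → after 1×micro: 4; S1 reads c1=1 → after 2×micro: 0; S2 reads c0=4 → after 1×micro: 1 ⇒ (c0=4, c1=0, c2=1)
macro 3: S0 reads c2=1 → after 1×micro: 1; S1 reads c1=0 → after 2×micro: 3; S2 reads c0=1 → after 1×micro: 1 ⇒ (c0=1, c1=3, c2=1)
macro 4: S0 reads c2=1 → after 1×micro: 4; S1 reads c1=3 → after 2×micro: 1; S2 reads c0=4 → after 1×micro: 1 ⇒ (c0=4, c1=1, c2=1)
macro 5: S0 reads c2=1 → after 1×micro: 1; S1 reads c1=1 → after 2×micro: 0; S2 reads c0=1 → after 1×micro: 1 ⇒ (c0=1, c1=0, c2=1)
macro 6: S0 reads c2=1 → after 1×micro: 4; S1 reads c1=0 → after 2×micro: 3; S2 reads c0=4 → after 1×micro: 1 ⇒ (c0=4, c1=3, c2=1)
macro 7: S0 reads c2=1 → after 1×micro: 1; S1 reads c1=3 → after 2×micro: 1; S2 reads c0=1 → after 1×micro: 1 ⇒ (c0=1, c1=1, c2=1)
macro 8: S0 reads c2=1 → after 1×micro: 4; S1 reads c1=1 → after 2×micro: 0; S2 reads c0=4 → after 1×micro: 1 ⇒ (c0=4, c1=0, c2=1)
macro 9: S0 reads c2=1 → after 1×micro: 1; S1 reads c1=0 → after 2×micro: 3; S2 reads c0=1 → after 1×micro: 1 ⇒ (c0=1, c1=3, c2=1)
macro 10: S0 reads c2=1 → after 1×micro: 4; S1 reads c1=3 → after 2×micro: 1; S2 reads c0=4 → after 1×micro: 1 ⇒ (c0=4, c1=1, c2=1)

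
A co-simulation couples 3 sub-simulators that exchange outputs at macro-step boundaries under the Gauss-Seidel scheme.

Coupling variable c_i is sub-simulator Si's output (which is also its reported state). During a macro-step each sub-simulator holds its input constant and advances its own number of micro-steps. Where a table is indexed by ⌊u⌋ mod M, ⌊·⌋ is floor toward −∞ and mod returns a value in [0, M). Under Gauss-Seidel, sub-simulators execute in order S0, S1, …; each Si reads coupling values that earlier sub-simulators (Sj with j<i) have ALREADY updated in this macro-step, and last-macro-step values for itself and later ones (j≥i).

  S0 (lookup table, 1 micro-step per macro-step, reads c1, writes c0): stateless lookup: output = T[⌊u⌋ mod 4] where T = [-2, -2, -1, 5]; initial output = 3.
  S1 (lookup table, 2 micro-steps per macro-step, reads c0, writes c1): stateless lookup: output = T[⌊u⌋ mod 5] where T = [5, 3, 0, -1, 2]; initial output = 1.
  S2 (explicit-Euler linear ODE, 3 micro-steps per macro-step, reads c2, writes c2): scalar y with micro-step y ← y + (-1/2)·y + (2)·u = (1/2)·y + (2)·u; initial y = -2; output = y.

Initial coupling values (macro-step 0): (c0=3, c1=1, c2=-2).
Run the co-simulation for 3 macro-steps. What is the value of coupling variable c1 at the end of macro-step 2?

c1 at macro-step 2 = 5

macro 1: S0 reads c1=1 → after 1×micro: -2; S1 reads c0=-2 → after 2×micro: -1; S2 reads c2=-2 → after 3×micro: -29/4 ⇒ (c0=-2, c1=-1, c2=-29/4)
macro 2: S0 reads c1=-1 → after 1×micro: 5; S1 reads c0=5 → after 2×micro: 5; S2 reads c2=-29/4 → after 3×micro: -841/32 ⇒ (c0=5, c1=5, c2=-841/32)
macro 3: S0 reads c1=5 → after 1×micro: -2; S1 reads c0=-2 → after 2×micro: -1; S2 reads c2=-841/32 → after 3×micro: -24389/256 ⇒ (c0=-2, c1=-1, c2=-24389/256)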